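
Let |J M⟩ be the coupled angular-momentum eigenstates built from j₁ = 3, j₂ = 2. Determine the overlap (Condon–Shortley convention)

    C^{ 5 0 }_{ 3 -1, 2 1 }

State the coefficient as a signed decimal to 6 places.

triangle: 0!·6!·4!/11! = 17280/39916800
(j±m)!: 2!·4!·3!·1!·5!·5! = 4147200
prefactor² = (2J+1)·Δ·N² = 138240/7
  k=0: +1/(0!·0!·4!·3!·2!·1!) = 1/288
Σ = 1/288  ⇒  CG² = 138240/7·1/288² = 5/21
CG = +√(5/21) = +0.487950

+0.487950  (= +√(5/21))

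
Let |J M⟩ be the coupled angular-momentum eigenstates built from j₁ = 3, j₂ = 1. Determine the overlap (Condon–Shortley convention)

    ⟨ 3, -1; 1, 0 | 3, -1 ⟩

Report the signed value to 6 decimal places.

−√(1/12) ≈ -0.288675

j₁+j₂−J=1  J+j₁−j₂=5  J−j₁+j₂=1  j₁+j₂+J+1=8
(j₁±m₁, j₂±m₂, J±M) = (2,4,1,1,2,4)
P² = 48
sum k=0..1:
  [0] +1/24 = 1/24
  [1] −1/12 = -1/12
S = -1/24
C² = P²·S² = 1/12 ; C = -0.288675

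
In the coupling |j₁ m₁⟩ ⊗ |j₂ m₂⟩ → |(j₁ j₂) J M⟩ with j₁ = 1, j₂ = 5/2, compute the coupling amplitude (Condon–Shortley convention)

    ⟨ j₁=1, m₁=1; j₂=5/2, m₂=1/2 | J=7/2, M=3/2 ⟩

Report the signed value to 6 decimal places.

+0.690066  (= +√(10/21))

j₁+j₂−J=0  J+j₁−j₂=2  J−j₁+j₂=5  j₁+j₂+J+1=8
(j₁±m₁, j₂±m₂, J±M) = (2,0,3,2,5,2)
P² = 1920/7
sum k=0..0:
  [0] +1/24 = 1/24
S = 1/24
C² = P²·S² = 10/21 ; C = +0.690066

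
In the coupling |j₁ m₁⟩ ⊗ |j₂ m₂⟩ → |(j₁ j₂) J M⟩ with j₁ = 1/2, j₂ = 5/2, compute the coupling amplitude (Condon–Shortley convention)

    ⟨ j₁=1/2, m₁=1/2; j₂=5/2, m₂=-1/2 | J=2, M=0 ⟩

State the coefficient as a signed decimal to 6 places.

j₁+j₂−J=1  J+j₁−j₂=0  J−j₁+j₂=4  j₁+j₂+J+1=6
(j₁±m₁, j₂±m₂, J±M) = (1,0,2,3,2,2)
P² = 8
sum k=0..0:
  [0] +1/4 = 1/4
S = 1/4
C² = P²·S² = 1/2 ; C = +0.707107

+√(1/2) ≈ +0.707107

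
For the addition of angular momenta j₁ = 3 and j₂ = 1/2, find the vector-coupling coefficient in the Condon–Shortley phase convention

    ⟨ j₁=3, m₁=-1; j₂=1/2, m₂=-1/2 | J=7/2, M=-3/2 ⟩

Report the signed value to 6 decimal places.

+√(5/7) = +0.845154

√[8·0!6!1!/8! · 2!4!0!1!2!5!] = √(11520/7)
  +(−1)^0/∏(0,0,4,0,2,1)! = 1/48  (running 1/48)
⟨..|..⟩ = √(11520/7)·(1/48) = +0.845154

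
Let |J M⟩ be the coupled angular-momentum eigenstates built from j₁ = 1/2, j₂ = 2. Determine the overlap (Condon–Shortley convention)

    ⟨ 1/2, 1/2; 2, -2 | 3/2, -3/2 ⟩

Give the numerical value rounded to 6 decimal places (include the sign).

triangle: 1!*0!*3!/5! = 6/120
(j±m)!: 1!*0!*0!*4!*0!*3! = 144
prefactor² = (2J+1)*Δ*N² = 144/5
  k=0: +1/(0!*1!*0!*0!*0!*3!) = 1/6
Σ = 1/6  ⇒  CG² = 144/5*1/6² = 4/5
CG = +√(4/5) = +0.894427

+0.894427  (= +√(4/5))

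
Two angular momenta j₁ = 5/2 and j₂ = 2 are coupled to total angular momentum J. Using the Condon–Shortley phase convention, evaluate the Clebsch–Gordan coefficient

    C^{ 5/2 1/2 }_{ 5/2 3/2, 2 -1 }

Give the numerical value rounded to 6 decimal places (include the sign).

√[6·2!3!2!/8! · 4!1!1!3!3!2!] = √(216/35)
  +(−1)^0/∏(0,2,1,1,2,1)! = 1/4  (running 1/4)
  +(−1)^1/∏(1,1,0,0,3,2)! = -1/12  (running 1/6)
⟨..|..⟩ = √(216/35)·(1/6) = +0.414039

+0.414039  (= +√(6/35))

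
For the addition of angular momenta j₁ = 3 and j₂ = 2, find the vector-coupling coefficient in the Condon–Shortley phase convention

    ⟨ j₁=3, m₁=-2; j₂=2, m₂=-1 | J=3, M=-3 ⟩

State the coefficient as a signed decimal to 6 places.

triangle: 2!×4!×2!/9! = 96/362880
(j±m)!: 1!×5!×1!×3!×0!×6! = 518400
prefactor² = (2J+1)×Δ×N² = 960
  k=1: −1/(1!×1!×4!×0!×0!×2!) = -1/48
Σ = -1/48  ⇒  CG² = 960×(-1/48)² = 5/12
CG = −√(5/12) = -0.645497

-0.645497  (= −√(5/12))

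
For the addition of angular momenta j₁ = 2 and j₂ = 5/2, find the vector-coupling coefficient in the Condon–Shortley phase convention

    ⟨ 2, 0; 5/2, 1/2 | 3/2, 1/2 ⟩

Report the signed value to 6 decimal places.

√[4·3!1!2!/7! · 2!2!3!2!2!1!] = √(32/35)
  +(−1)^1/∏(1,2,1,2,0,0)! = -1/4  (running -1/4)
  +(−1)^2/∏(2,1,0,1,1,1)! = 1/2  (running 1/4)
⟨..|..⟩ = √(32/35)·(1/4) = +0.239046

+√(2/35) = +0.239046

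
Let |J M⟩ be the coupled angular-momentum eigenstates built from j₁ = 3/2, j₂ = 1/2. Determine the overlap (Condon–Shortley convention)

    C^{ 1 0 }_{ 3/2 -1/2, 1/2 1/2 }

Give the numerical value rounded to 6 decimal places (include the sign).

j₁+j₂−J=1  J+j₁−j₂=2  J−j₁+j₂=0  j₁+j₂+J+1=4
(j₁±m₁, j₂±m₂, J±M) = (1,2,1,0,1,1)
P² = 1/2
sum k=1..1:
  [1] −1/1 = -1
S = -1
C² = P²·S² = 1/2 ; C = -0.707107

-0.707107  (= −√(1/2))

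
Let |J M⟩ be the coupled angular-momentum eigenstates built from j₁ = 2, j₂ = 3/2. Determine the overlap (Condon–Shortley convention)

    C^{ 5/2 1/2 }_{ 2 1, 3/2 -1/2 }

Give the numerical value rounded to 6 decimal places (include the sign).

+0.597614  (= +√(5/14))

triangle: 1!·3!·2!/7! = 12/5040
(j±m)!: 3!·1!·1!·2!·3!·2! = 144
prefactor² = (2J+1)·Δ·N² = 72/35
  k=0: +1/(0!·1!·1!·1!·2!·1!) = 1/2
  k=1: −1/(1!·0!·0!·0!·3!·2!) = -1/12
Σ = 5/12  ⇒  CG² = 72/35·5/12² = 5/14
CG = +√(5/14) = +0.597614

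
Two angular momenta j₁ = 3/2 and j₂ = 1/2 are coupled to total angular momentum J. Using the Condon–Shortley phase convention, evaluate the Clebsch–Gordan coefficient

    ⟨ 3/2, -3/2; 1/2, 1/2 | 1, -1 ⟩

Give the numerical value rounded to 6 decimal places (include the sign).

j₁+j₂−J=1  J+j₁−j₂=2  J−j₁+j₂=0  j₁+j₂+J+1=4
(j₁±m₁, j₂±m₂, J±M) = (0,3,1,0,0,2)
P² = 3
sum k=1..1:
  [1] −1/2 = -1/2
S = -1/2
C² = P²·S² = 3/4 ; C = -0.866025

−√(3/4) ≈ -0.866025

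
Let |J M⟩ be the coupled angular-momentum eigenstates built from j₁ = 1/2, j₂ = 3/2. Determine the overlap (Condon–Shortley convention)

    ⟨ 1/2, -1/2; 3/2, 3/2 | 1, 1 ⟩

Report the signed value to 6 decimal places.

−√(3/4) ≈ -0.866025

j₁+j₂−J=1  J+j₁−j₂=0  J−j₁+j₂=2  j₁+j₂+J+1=4
(j₁±m₁, j₂±m₂, J±M) = (0,1,3,0,2,0)
P² = 3
sum k=1..1:
  [1] −1/2 = -1/2
S = -1/2
C² = P²·S² = 3/4 ; C = -0.866025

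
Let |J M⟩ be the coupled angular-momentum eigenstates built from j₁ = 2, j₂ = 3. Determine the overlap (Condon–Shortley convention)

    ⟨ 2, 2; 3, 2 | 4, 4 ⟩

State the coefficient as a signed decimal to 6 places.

√[9·1!3!5!/10! · 4!0!5!1!8!0!] = √(207360)
  +(−1)^0/∏(0,1,0,5,3,0)! = 1/720  (running 1/720)
⟨..|..⟩ = √(207360)·(1/720) = +0.632456

+√(2/5) ≈ +0.632456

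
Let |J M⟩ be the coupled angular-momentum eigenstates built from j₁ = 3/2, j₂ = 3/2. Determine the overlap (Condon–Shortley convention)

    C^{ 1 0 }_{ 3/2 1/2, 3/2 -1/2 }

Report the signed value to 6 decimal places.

−√(1/20) = -0.223607

j₁+j₂−J=2  J+j₁−j₂=1  J−j₁+j₂=1  j₁+j₂+J+1=5
(j₁±m₁, j₂±m₂, J±M) = (2,1,1,2,1,1)
P² = 1/5
sum k=0..1:
  [0] +1/2 = 1/2
  [1] −1/1 = -1
S = -1/2
C² = P²·S² = 1/20 ; C = -0.223607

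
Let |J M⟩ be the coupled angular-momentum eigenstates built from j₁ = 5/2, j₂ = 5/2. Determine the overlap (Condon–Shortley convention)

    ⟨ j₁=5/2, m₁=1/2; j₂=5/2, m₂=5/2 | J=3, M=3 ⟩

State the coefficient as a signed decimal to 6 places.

+0.527046

triangle: 2!×3!×3!/9! = 72/362880
(j±m)!: 3!×2!×5!×0!×6!×0! = 1036800
prefactor² = (2J+1)×Δ×N² = 1440
  k=2: +1/(2!×0!×0!×3!×3!×0!) = 1/72
Σ = 1/72  ⇒  CG² = 1440×1/72² = 5/18
CG = +√(5/18) = +0.527046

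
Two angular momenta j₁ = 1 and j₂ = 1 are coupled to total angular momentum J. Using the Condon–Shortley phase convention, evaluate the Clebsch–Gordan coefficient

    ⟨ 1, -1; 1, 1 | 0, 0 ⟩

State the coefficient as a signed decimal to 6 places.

+0.577350  (= +√(1/3))

√[1·2!0!0!/3! · 0!2!2!0!0!0!] = √(4/3)
  +(−1)^2/∏(2,0,0,0,0,0)! = 1/2  (running 1/2)
⟨..|..⟩ = √(4/3)·(1/2) = +0.577350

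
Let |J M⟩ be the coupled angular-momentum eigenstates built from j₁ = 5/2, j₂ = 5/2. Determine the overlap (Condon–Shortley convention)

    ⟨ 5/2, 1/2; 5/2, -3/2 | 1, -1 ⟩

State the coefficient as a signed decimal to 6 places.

-0.478091  (= −√(8/35))

triangle: 4!*1!*1!/7! = 24/5040
(j±m)!: 3!*2!*1!*4!*0!*2! = 576
prefactor² = (2J+1)*Δ*N² = 288/35
  k=1: −1/(1!*3!*1!*0!*0!*1!) = -1/6
Σ = -1/6  ⇒  CG² = 288/35*(-1/6)² = 8/35
CG = −√(8/35) = -0.478091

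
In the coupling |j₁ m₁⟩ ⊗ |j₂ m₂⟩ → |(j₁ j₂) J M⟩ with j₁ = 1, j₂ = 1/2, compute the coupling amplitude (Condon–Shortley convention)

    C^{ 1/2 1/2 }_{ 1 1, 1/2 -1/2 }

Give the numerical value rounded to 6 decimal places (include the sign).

+√(2/3) = +0.816497

triangle: 1!×1!×0!/3! = 1/6
(j±m)!: 2!×0!×0!×1!×1!×0! = 2
prefactor² = (2J+1)×Δ×N² = 2/3
  k=0: +1/(0!×1!×0!×0!×1!×0!) = 1
Σ = 1  ⇒  CG² = 2/3×1² = 2/3
CG = +√(2/3) = +0.816497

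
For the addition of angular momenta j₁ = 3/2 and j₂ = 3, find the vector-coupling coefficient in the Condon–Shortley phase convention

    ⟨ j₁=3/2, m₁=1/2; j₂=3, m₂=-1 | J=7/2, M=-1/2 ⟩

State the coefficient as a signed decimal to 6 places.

+√(2/7) = +0.534522

√[8·1!2!5!/9! · 2!1!2!4!3!4!] = √(512/7)
  +(−1)^0/∏(0,1,1,2,1,3)! = 1/12  (running 1/12)
  +(−1)^1/∏(1,0,0,1,2,4)! = -1/48  (running 1/16)
⟨..|..⟩ = √(512/7)·(1/16) = +0.534522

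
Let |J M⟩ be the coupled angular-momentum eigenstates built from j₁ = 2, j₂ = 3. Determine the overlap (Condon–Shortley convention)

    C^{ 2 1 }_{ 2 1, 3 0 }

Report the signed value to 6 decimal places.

−√(2/7) ≈ -0.534522

√[5·3!1!3!/8! · 3!1!3!3!3!1!] = √(81/14)
  +(−1)^0/∏(0,3,1,3,0,0)! = 1/36  (running 1/36)
  +(−1)^1/∏(1,2,0,2,1,1)! = -1/4  (running -2/9)
⟨..|..⟩ = √(81/14)·(-2/9) = -0.534522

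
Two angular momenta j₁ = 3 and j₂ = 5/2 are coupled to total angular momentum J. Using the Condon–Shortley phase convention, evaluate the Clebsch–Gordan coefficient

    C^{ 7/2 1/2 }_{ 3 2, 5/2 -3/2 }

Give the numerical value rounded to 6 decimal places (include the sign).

+0.563436

√[8·2!4!3!/10! · 5!1!1!4!4!3!] = √(9216/35)
  +(−1)^0/∏(0,2,1,1,3,2)! = 1/24  (running 1/24)
  +(−1)^1/∏(1,1,0,0,4,3)! = -1/144  (running 5/144)
⟨..|..⟩ = √(9216/35)·(5/144) = +0.563436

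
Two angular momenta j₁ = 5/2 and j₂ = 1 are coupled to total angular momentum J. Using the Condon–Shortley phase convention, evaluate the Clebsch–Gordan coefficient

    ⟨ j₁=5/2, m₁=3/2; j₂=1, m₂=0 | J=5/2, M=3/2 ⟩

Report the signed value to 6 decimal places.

+√(9/35) = +0.507093

√[6·1!4!1!/7! · 4!1!1!1!4!1!] = √(576/35)
  +(−1)^0/∏(0,1,1,1,3,0)! = 1/6  (running 1/6)
  +(−1)^1/∏(1,0,0,0,4,1)! = -1/24  (running 1/8)
⟨..|..⟩ = √(576/35)·(1/8) = +0.507093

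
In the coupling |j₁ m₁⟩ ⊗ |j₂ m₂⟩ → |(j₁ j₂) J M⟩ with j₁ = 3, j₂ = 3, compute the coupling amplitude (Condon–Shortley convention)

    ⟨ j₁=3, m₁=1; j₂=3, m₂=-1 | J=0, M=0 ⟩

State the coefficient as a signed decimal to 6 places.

√[1·6!0!0!/7! · 4!2!2!4!0!0!] = √(2304/7)
  +(−1)^2/∏(2,4,0,0,0,0)! = 1/48  (running 1/48)
⟨..|..⟩ = √(2304/7)·(1/48) = +0.377964

+0.377964  (= +√(1/7))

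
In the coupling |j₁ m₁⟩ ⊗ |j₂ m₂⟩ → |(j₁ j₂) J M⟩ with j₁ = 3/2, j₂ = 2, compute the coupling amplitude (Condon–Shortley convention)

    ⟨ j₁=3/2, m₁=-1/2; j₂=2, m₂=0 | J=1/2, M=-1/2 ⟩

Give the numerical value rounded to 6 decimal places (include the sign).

triangle: 3!·0!·1!/5! = 6/120
(j±m)!: 1!·2!·2!·2!·0!·1! = 8
prefactor² = (2J+1)·Δ·N² = 4/5
  k=2: +1/(2!·1!·0!·0!·0!·1!) = 1/2
Σ = 1/2  ⇒  CG² = 4/5·1/2² = 1/5
CG = +√(1/5) = +0.447214

+√(1/5) ≈ +0.447214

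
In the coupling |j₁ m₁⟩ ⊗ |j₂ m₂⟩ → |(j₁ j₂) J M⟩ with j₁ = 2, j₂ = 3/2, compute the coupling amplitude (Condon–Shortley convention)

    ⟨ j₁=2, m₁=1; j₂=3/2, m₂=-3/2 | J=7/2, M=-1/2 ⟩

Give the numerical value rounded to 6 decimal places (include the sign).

j₁+j₂−J=0  J+j₁−j₂=4  J−j₁+j₂=3  j₁+j₂+J+1=8
(j₁±m₁, j₂±m₂, J±M) = (3,1,0,3,3,4)
P² = 5184/35
sum k=0..0:
  [0] +1/36 = 1/36
S = 1/36
C² = P²·S² = 4/35 ; C = +0.338062

+0.338062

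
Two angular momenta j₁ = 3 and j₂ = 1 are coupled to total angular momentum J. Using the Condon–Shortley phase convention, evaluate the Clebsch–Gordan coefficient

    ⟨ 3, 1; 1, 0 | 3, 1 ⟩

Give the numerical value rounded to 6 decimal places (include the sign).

+0.288675

triangle: 1!×5!×1!/8! = 120/40320
(j±m)!: 4!×2!×1!×1!×4!×2! = 2304
prefactor² = (2J+1)×Δ×N² = 48
  k=0: +1/(0!×1!×2!×1!×3!×0!) = 1/12
  k=1: −1/(1!×0!×1!×0!×4!×1!) = -1/24
Σ = 1/24  ⇒  CG² = 48×1/24² = 1/12
CG = +√(1/12) = +0.288675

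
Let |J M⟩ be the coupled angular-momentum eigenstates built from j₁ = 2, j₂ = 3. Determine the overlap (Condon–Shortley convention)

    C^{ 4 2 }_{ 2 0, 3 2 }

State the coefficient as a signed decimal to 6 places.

j₁+j₂−J=1  J+j₁−j₂=3  J−j₁+j₂=5  j₁+j₂+J+1=10
(j₁±m₁, j₂±m₂, J±M) = (2,2,5,1,6,2)
P² = 8640/7
sum k=0..1:
  [0] +1/240 = 1/240
  [1] −1/48 = -1/48
S = -1/60
C² = P²·S² = 12/35 ; C = -0.585540

-0.585540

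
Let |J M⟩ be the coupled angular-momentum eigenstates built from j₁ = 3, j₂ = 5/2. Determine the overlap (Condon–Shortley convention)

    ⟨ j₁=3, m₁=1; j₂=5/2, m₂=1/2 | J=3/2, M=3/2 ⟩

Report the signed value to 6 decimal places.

j₁+j₂−J=4  J+j₁−j₂=2  J−j₁+j₂=1  j₁+j₂+J+1=8
(j₁±m₁, j₂±m₂, J±M) = (4,2,3,2,3,0)
P² = 576/35
sum k=2..2:
  [2] +1/8 = 1/8
S = 1/8
C² = P²·S² = 9/35 ; C = +0.507093

+0.507093  (= +√(9/35))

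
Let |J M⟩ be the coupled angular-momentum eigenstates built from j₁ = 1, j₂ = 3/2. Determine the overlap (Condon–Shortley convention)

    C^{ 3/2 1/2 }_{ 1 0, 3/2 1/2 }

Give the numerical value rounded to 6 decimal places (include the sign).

−√(1/15) ≈ -0.258199

triangle: 1!×1!×2!/5! = 2/120
(j±m)!: 1!×1!×2!×1!×2!×1! = 4
prefactor² = (2J+1)×Δ×N² = 4/15
  k=0: +1/(0!×1!×1!×2!×0!×0!) = 1/2
  k=1: −1/(1!×0!×0!×1!×1!×1!) = -1
Σ = -1/2  ⇒  CG² = 4/15×(-1/2)² = 1/15
CG = −√(1/15) = -0.258199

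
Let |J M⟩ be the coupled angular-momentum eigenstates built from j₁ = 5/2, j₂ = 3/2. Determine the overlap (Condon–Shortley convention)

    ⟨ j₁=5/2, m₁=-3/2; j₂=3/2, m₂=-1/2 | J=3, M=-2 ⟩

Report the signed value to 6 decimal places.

-0.288675  (= −√(1/12))

triangle: 1!×4!×2!/8! = 48/40320
(j±m)!: 1!×4!×1!×2!×1!×5! = 5760
prefactor² = (2J+1)×Δ×N² = 48
  k=0: +1/(0!×1!×4!×1!×0!×1!) = 1/24
  k=1: −1/(1!×0!×3!×0!×1!×2!) = -1/12
Σ = -1/24  ⇒  CG² = 48×(-1/24)² = 1/12
CG = −√(1/12) = -0.288675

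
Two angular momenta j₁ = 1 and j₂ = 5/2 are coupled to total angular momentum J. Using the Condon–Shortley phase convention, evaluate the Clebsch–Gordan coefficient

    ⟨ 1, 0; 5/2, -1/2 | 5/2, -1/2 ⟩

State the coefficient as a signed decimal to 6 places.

√[6·1!1!4!/7! · 1!1!2!3!2!3!] = √(144/35)
  +(−1)^0/∏(0,1,1,2,0,2)! = 1/4  (running 1/4)
  +(−1)^1/∏(1,0,0,1,1,3)! = -1/6  (running 1/12)
⟨..|..⟩ = √(144/35)·(1/12) = +0.169031

+0.169031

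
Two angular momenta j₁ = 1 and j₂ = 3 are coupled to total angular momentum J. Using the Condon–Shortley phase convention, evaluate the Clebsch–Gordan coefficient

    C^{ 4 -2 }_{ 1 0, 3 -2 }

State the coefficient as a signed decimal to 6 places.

√[9·0!2!6!/9! · 1!1!1!5!2!6!] = √(43200/7)
  +(−1)^0/∏(0,0,1,1,1,5)! = 1/120  (running 1/120)
⟨..|..⟩ = √(43200/7)·(1/120) = +0.654654

+√(3/7) ≈ +0.654654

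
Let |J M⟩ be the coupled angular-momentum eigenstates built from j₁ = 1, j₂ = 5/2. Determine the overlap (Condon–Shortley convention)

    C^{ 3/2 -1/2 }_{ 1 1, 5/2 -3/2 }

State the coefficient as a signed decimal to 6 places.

+√(2/5) ≈ +0.632456

√[4·2!0!3!/6! · 2!0!1!4!1!2!] = √(32/5)
  +(−1)^0/∏(0,2,0,1,0,2)! = 1/4  (running 1/4)
⟨..|..⟩ = √(32/5)·(1/4) = +0.632456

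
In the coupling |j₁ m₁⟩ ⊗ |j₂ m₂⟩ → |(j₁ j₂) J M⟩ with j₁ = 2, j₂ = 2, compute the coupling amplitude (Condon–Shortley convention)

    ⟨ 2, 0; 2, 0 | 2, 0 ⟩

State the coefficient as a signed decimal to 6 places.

-0.534522  (= −√(2/7))

√[5·2!2!2!/7! · 2!2!2!2!2!2!] = √(32/63)
  +(−1)^0/∏(0,2,2,2,0,0)! = 1/8  (running 1/8)
  +(−1)^1/∏(1,1,1,1,1,1)! = -1  (running -7/8)
  +(−1)^2/∏(2,0,0,0,2,2)! = 1/8  (running -3/4)
⟨..|..⟩ = √(32/63)·(-3/4) = -0.534522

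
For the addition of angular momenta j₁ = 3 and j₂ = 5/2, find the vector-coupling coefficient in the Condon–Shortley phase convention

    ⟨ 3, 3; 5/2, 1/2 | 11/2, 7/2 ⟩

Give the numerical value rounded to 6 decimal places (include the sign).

+0.426401

triangle: 0!×6!×5!/12! = 86400/479001600
(j±m)!: 6!×0!×3!×2!×9!×2! = 6270566400
prefactor² = (2J+1)×Δ×N² = 149299200/11
  k=0: +1/(0!×0!×0!×3!×6!×2!) = 1/8640
Σ = 1/8640  ⇒  CG² = 149299200/11×1/8640² = 2/11
CG = +√(2/11) = +0.426401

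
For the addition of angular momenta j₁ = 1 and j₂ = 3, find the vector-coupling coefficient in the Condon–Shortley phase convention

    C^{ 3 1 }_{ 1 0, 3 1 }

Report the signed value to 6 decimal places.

-0.288675

√[7·1!1!5!/8! · 1!1!4!2!4!2!] = √(48)
  +(−1)^0/∏(0,1,1,4,0,1)! = 1/24  (running 1/24)
  +(−1)^1/∏(1,0,0,3,1,2)! = -1/12  (running -1/24)
⟨..|..⟩ = √(48)·(-1/24) = -0.288675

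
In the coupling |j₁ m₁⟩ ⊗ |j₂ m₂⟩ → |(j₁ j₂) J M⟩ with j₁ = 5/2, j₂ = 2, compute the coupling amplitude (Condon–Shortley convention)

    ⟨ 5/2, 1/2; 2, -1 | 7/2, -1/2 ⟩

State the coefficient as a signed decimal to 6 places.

+0.557773  (= +√(14/45))

triangle: 1!×4!×3!/9! = 144/362880
(j±m)!: 3!×2!×1!×3!×3!×4! = 10368
prefactor² = (2J+1)×Δ×N² = 1152/35
  k=0: +1/(0!×1!×2!×1!×2!×2!) = 1/8
  k=1: −1/(1!×0!×1!×0!×3!×3!) = -1/36
Σ = 7/72  ⇒  CG² = 1152/35×7/72² = 14/45
CG = +√(14/45) = +0.557773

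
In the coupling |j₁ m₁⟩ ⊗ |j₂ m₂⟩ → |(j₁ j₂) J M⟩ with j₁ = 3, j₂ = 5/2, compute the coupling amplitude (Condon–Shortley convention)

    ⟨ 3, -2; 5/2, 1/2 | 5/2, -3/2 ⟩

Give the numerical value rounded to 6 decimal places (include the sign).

+0.267261  (= +√(1/14))

j₁+j₂−J=3  J+j₁−j₂=3  J−j₁+j₂=2  j₁+j₂+J+1=9
(j₁±m₁, j₂±m₂, J±M) = (1,5,3,2,1,4)
P² = 288/7
sum k=2..3:
  [2] +1/12 = 1/12
  [3] −1/24 = -1/24
S = 1/24
C² = P²·S² = 1/14 ; C = +0.267261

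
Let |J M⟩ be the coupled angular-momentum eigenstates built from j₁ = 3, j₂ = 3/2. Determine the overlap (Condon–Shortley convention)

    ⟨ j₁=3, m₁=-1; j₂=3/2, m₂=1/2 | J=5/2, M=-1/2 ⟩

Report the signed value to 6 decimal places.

j₁+j₂−J=2  J+j₁−j₂=4  J−j₁+j₂=1  j₁+j₂+J+1=8
(j₁±m₁, j₂±m₂, J±M) = (2,4,2,1,2,3)
P² = 288/35
sum k=1..2:
  [1] −1/6 = -1/6
  [2] +1/8 = 1/8
S = -1/24
C² = P²·S² = 1/70 ; C = -0.119523

-0.119523  (= −√(1/70))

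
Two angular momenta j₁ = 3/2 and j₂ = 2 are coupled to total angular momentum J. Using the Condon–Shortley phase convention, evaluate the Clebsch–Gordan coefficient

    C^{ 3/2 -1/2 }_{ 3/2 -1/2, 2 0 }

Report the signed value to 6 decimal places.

-0.447214  (= −√(1/5))

triangle: 2!*1!*2!/6! = 4/720
(j±m)!: 1!*2!*2!*2!*1!*2! = 16
prefactor² = (2J+1)*Δ*N² = 16/45
  k=1: −1/(1!*1!*1!*1!*0!*1!) = -1
  k=2: +1/(2!*0!*0!*0!*1!*2!) = 1/4
Σ = -3/4  ⇒  CG² = 16/45*(-3/4)² = 1/5
CG = −√(1/5) = -0.447214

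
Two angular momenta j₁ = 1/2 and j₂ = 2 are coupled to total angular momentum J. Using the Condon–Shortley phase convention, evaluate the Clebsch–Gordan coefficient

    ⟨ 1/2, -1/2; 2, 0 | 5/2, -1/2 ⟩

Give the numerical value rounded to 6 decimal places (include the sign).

+√(3/5) ≈ +0.774597

√[6·0!1!4!/6! · 0!1!2!2!2!3!] = √(48/5)
  +(−1)^0/∏(0,0,1,2,0,2)! = 1/4  (running 1/4)
⟨..|..⟩ = √(48/5)·(1/4) = +0.774597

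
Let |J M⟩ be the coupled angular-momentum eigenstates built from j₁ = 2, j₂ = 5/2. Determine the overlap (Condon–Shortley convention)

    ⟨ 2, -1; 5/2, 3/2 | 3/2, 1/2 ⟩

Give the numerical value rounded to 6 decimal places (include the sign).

+√(2/105) = +0.138013

√[4·3!1!2!/7! · 1!3!4!1!2!1!] = √(96/35)
  +(−1)^2/∏(2,1,1,2,0,0)! = 1/4  (running 1/4)
  +(−1)^3/∏(3,0,0,1,1,1)! = -1/6  (running 1/12)
⟨..|..⟩ = √(96/35)·(1/12) = +0.138013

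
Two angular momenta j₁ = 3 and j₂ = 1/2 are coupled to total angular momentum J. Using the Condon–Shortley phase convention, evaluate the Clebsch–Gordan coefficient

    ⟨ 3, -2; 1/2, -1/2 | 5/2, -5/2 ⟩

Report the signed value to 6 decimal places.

triangle: 1!×5!×0!/7! = 120/5040
(j±m)!: 1!×5!×0!×1!×0!×5! = 14400
prefactor² = (2J+1)×Δ×N² = 14400/7
  k=0: +1/(0!×1!×5!×0!×0!×0!) = 1/120
Σ = 1/120  ⇒  CG² = 14400/7×1/120² = 1/7
CG = +√(1/7) = +0.377964

+√(1/7) = +0.377964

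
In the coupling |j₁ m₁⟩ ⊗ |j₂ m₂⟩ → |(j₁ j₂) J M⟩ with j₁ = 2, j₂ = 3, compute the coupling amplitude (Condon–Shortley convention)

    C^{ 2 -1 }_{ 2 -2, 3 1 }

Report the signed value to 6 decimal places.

j₁+j₂−J=3  J+j₁−j₂=1  J−j₁+j₂=3  j₁+j₂+J+1=8
(j₁±m₁, j₂±m₂, J±M) = (0,4,4,2,1,3)
P² = 216/7
sum k=3..3:
  [3] −1/12 = -1/12
S = -1/12
C² = P²·S² = 3/14 ; C = -0.462910

-0.462910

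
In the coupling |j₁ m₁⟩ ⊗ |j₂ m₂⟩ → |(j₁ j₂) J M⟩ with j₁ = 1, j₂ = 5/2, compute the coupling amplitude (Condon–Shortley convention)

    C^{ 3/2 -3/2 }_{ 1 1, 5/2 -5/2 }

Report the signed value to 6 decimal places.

triangle: 2!·0!·3!/6! = 12/720
(j±m)!: 2!·0!·0!·5!·0!·3! = 1440
prefactor² = (2J+1)·Δ·N² = 96
  k=0: +1/(0!·2!·0!·0!·0!·3!) = 1/12
Σ = 1/12  ⇒  CG² = 96·1/12² = 2/3
CG = +√(2/3) = +0.816497

+0.816497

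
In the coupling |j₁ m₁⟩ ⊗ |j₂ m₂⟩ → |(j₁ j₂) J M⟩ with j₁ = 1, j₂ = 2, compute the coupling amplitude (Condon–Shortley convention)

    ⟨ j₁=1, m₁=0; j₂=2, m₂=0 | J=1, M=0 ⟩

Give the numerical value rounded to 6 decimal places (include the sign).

−√(2/5) = -0.632456

triangle: 2!*0!*2!/5! = 4/120
(j±m)!: 1!*1!*2!*2!*1!*1! = 4
prefactor² = (2J+1)*Δ*N² = 2/5
  k=1: −1/(1!*1!*0!*1!*0!*1!) = -1
Σ = -1  ⇒  CG² = 2/5*(-1)² = 2/5
CG = −√(2/5) = -0.632456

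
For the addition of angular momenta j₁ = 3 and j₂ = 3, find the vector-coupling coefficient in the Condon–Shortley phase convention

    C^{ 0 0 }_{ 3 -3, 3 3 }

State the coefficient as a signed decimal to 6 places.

√[1·6!0!0!/7! · 0!6!6!0!0!0!] = √(518400/7)
  +(−1)^6/∏(6,0,0,0,0,0)! = 1/720  (running 1/720)
⟨..|..⟩ = √(518400/7)·(1/720) = +0.377964

+√(1/7) ≈ +0.377964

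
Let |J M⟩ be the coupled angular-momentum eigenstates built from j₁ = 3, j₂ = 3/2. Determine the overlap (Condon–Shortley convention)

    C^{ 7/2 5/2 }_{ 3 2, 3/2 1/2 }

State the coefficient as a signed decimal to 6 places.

j₁+j₂−J=1  J+j₁−j₂=5  J−j₁+j₂=2  j₁+j₂+J+1=9
(j₁±m₁, j₂±m₂, J±M) = (5,1,2,1,6,1)
P² = 6400/7
sum k=0..1:
  [0] +1/48 = 1/48
  [1] −1/120 = -1/120
S = 1/80
C² = P²·S² = 1/7 ; C = +0.377964

+0.377964  (= +√(1/7))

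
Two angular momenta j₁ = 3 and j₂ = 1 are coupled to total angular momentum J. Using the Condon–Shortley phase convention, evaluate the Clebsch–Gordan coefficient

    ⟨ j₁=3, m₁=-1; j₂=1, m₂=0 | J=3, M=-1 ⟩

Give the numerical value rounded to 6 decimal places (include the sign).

-0.288675

j₁+j₂−J=1  J+j₁−j₂=5  J−j₁+j₂=1  j₁+j₂+J+1=8
(j₁±m₁, j₂±m₂, J±M) = (2,4,1,1,2,4)
P² = 48
sum k=0..1:
  [0] +1/24 = 1/24
  [1] −1/12 = -1/12
S = -1/24
C² = P²·S² = 1/12 ; C = -0.288675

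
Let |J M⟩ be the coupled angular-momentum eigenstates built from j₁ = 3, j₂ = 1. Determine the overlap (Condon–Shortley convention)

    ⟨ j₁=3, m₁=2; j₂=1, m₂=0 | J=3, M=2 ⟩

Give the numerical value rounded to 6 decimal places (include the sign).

j₁+j₂−J=1  J+j₁−j₂=5  J−j₁+j₂=1  j₁+j₂+J+1=8
(j₁±m₁, j₂±m₂, J±M) = (5,1,1,1,5,1)
P² = 300
sum k=0..1:
  [0] +1/24 = 1/24
  [1] −1/120 = -1/120
S = 1/30
C² = P²·S² = 1/3 ; C = +0.577350

+√(1/3) ≈ +0.577350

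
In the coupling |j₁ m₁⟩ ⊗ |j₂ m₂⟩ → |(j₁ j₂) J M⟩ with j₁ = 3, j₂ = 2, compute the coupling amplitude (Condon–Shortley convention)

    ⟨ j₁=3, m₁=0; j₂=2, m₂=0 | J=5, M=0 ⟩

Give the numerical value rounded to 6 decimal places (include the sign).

+√(10/21) ≈ +0.690066

triangle: 0!·6!·4!/11! = 17280/39916800
(j±m)!: 3!·3!·2!·2!·5!·5! = 2073600
prefactor² = (2J+1)·Δ·N² = 69120/7
  k=0: +1/(0!·0!·3!·2!·3!·2!) = 1/144
Σ = 1/144  ⇒  CG² = 69120/7·1/144² = 10/21
CG = +√(10/21) = +0.690066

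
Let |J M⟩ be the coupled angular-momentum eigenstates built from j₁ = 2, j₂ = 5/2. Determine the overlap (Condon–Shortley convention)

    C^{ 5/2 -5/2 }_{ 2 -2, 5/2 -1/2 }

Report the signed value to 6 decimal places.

+√(3/14) = +0.462910

j₁+j₂−J=2  J+j₁−j₂=2  J−j₁+j₂=3  j₁+j₂+J+1=8
(j₁±m₁, j₂±m₂, J±M) = (0,4,2,3,0,5)
P² = 864/7
sum k=2..2:
  [2] +1/24 = 1/24
S = 1/24
C² = P²·S² = 3/14 ; C = +0.462910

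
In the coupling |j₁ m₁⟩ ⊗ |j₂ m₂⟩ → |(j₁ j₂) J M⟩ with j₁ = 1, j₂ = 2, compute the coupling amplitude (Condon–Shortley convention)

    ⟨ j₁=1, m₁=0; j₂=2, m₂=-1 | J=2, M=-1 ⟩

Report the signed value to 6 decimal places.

+√(1/6) = +0.408248

j₁+j₂−J=1  J+j₁−j₂=1  J−j₁+j₂=3  j₁+j₂+J+1=6
(j₁±m₁, j₂±m₂, J±M) = (1,1,1,3,1,3)
P² = 3/2
sum k=0..1:
  [0] +1/2 = 1/2
  [1] −1/6 = -1/6
S = 1/3
C² = P²·S² = 1/6 ; C = +0.408248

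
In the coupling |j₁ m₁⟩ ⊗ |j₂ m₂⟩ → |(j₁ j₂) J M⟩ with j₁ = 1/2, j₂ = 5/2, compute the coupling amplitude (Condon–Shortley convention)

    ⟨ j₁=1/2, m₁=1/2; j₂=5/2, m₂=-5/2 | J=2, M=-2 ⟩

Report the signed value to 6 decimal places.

+√(5/6) = +0.912871

triangle: 1!×0!×4!/6! = 24/720
(j±m)!: 1!×0!×0!×5!×0!×4! = 2880
prefactor² = (2J+1)×Δ×N² = 480
  k=0: +1/(0!×1!×0!×0!×0!×4!) = 1/24
Σ = 1/24  ⇒  CG² = 480×1/24² = 5/6
CG = +√(5/6) = +0.912871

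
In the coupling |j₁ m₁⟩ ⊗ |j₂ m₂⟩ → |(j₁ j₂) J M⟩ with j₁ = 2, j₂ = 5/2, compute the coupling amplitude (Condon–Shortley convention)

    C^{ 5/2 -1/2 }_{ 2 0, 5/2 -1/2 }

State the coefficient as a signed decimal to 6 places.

−√(8/35) = -0.478091

triangle: 2!*2!*3!/8! = 24/40320
(j±m)!: 2!*2!*2!*3!*2!*3! = 576
prefactor² = (2J+1)*Δ*N² = 72/35
  k=0: +1/(0!*2!*2!*2!*0!*1!) = 1/8
  k=1: −1/(1!*1!*1!*1!*1!*2!) = -1/2
  k=2: +1/(2!*0!*0!*0!*2!*3!) = 1/24
Σ = -1/3  ⇒  CG² = 72/35*(-1/3)² = 8/35
CG = −√(8/35) = -0.478091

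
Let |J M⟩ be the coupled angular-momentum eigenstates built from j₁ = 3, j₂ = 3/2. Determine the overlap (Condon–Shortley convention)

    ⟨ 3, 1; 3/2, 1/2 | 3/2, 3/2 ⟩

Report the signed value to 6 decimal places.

+0.338062

j₁+j₂−J=3  J+j₁−j₂=3  J−j₁+j₂=0  j₁+j₂+J+1=7
(j₁±m₁, j₂±m₂, J±M) = (4,2,2,1,3,0)
P² = 576/35
sum k=2..2:
  [2] +1/12 = 1/12
S = 1/12
C² = P²·S² = 4/35 ; C = +0.338062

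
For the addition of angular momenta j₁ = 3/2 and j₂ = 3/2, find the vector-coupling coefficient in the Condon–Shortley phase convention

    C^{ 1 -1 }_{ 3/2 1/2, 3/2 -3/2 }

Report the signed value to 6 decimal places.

j₁+j₂−J=2  J+j₁−j₂=1  J−j₁+j₂=1  j₁+j₂+J+1=5
(j₁±m₁, j₂±m₂, J±M) = (2,1,0,3,0,2)
P² = 6/5
sum k=0..0:
  [0] +1/2 = 1/2
S = 1/2
C² = P²·S² = 3/10 ; C = +0.547723

+0.547723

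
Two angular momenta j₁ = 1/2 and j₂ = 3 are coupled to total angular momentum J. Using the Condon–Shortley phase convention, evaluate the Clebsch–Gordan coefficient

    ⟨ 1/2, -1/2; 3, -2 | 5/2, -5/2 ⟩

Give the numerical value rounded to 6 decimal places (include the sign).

√[6·1!0!5!/7! · 0!1!1!5!0!5!] = √(14400/7)
  +(−1)^1/∏(1,0,0,0,0,5)! = -1/120  (running -1/120)
⟨..|..⟩ = √(14400/7)·(-1/120) = -0.377964

−√(1/7) = -0.377964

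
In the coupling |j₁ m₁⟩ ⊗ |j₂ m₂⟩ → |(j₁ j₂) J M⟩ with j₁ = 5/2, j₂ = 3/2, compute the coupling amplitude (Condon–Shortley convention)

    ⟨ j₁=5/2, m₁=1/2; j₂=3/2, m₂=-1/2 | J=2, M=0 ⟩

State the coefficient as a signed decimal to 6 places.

√[5·2!3!1!/7! · 3!2!1!2!2!2!] = √(8/7)
  +(−1)^0/∏(0,2,2,1,1,0)! = 1/4  (running 1/4)
  +(−1)^1/∏(1,1,1,0,2,1)! = -1/2  (running -1/4)
⟨..|..⟩ = √(8/7)·(-1/4) = -0.267261

−√(1/14) = -0.267261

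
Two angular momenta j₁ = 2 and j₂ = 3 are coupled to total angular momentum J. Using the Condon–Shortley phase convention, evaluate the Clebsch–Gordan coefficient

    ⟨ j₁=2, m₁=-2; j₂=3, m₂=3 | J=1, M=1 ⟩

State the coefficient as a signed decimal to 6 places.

+√(3/7) ≈ +0.654654

triangle: 4!·0!·2!/7! = 48/5040
(j±m)!: 0!·4!·6!·0!·2!·0! = 34560
prefactor² = (2J+1)·Δ·N² = 6912/7
  k=4: +1/(4!·0!·0!·2!·0!·0!) = 1/48
Σ = 1/48  ⇒  CG² = 6912/7·1/48² = 3/7
CG = +√(3/7) = +0.654654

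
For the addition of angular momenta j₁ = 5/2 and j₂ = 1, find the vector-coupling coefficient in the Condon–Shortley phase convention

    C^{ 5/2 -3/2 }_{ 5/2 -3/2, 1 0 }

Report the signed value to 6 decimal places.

-0.507093  (= −√(9/35))

√[6·1!4!1!/7! · 1!4!1!1!1!4!] = √(576/35)
  +(−1)^0/∏(0,1,4,1,0,0)! = 1/24  (running 1/24)
  +(−1)^1/∏(1,0,3,0,1,1)! = -1/6  (running -1/8)
⟨..|..⟩ = √(576/35)·(-1/8) = -0.507093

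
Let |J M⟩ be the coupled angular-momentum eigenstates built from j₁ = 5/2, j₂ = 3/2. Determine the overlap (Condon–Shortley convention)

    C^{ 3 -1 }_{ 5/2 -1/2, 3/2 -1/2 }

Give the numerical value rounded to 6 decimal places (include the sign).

+√(1/60) ≈ +0.129099

triangle: 1!×4!×2!/8! = 48/40320
(j±m)!: 2!×3!×1!×2!×2!×4! = 1152
prefactor² = (2J+1)×Δ×N² = 48/5
  k=0: +1/(0!×1!×3!×1!×1!×1!) = 1/6
  k=1: −1/(1!×0!×2!×0!×2!×2!) = -1/8
Σ = 1/24  ⇒  CG² = 48/5×1/24² = 1/60
CG = +√(1/60) = +0.129099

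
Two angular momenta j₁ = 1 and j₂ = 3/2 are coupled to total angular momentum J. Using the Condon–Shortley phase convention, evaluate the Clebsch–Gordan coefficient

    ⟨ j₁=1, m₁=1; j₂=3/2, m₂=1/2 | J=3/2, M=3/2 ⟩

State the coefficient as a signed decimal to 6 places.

triangle: 1!·1!·2!/5! = 2/120
(j±m)!: 2!·0!·2!·1!·3!·0! = 24
prefactor² = (2J+1)·Δ·N² = 8/5
  k=0: +1/(0!·1!·0!·2!·1!·0!) = 1/2
Σ = 1/2  ⇒  CG² = 8/5·1/2² = 2/5
CG = +√(2/5) = +0.632456

+0.632456  (= +√(2/5))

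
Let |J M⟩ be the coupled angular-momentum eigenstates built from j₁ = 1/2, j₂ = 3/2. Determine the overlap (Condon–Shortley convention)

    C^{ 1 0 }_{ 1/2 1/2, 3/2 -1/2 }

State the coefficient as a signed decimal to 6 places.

triangle: 1!*0!*2!/4! = 2/24
(j±m)!: 1!*0!*1!*2!*1!*1! = 2
prefactor² = (2J+1)*Δ*N² = 1/2
  k=0: +1/(0!*1!*0!*1!*0!*1!) = 1
Σ = 1  ⇒  CG² = 1/2*1² = 1/2
CG = +√(1/2) = +0.707107

+√(1/2) ≈ +0.707107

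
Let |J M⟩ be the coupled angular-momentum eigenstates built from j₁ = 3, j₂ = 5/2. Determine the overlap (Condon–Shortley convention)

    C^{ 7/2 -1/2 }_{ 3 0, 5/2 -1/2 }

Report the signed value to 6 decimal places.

−√(4/21) = -0.436436

triangle: 2!·4!·3!/10! = 288/3628800
(j±m)!: 3!·3!·2!·3!·3!·4! = 62208
prefactor² = (2J+1)·Δ·N² = 6912/175
  k=0: +1/(0!·2!·3!·2!·1!·1!) = 1/24
  k=1: −1/(1!·1!·2!·1!·2!·2!) = -1/8
  k=2: +1/(2!·0!·1!·0!·3!·3!) = 1/72
Σ = -5/72  ⇒  CG² = 6912/175·(-5/72)² = 4/21
CG = −√(4/21) = -0.436436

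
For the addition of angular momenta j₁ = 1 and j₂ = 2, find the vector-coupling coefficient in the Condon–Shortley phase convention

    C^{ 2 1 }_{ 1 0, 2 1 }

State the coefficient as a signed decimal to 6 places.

√[5·1!1!3!/6! · 1!1!3!1!3!1!] = √(3/2)
  +(−1)^0/∏(0,1,1,3,0,0)! = 1/6  (running 1/6)
  +(−1)^1/∏(1,0,0,2,1,1)! = -1/2  (running -1/3)
⟨..|..⟩ = √(3/2)·(-1/3) = -0.408248

−√(1/6) ≈ -0.408248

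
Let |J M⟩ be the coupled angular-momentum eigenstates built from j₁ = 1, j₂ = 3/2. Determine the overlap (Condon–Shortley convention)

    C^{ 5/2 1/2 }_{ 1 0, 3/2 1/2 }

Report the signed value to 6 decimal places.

+√(3/5) = +0.774597

triangle: 0!*2!*3!/6! = 12/720
(j±m)!: 1!*1!*2!*1!*3!*2! = 24
prefactor² = (2J+1)*Δ*N² = 12/5
  k=0: +1/(0!*0!*1!*2!*1!*1!) = 1/2
Σ = 1/2  ⇒  CG² = 12/5*1/2² = 3/5
CG = +√(3/5) = +0.774597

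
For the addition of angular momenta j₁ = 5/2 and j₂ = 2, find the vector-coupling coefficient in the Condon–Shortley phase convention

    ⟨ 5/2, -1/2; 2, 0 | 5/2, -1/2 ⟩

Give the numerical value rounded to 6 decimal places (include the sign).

−√(8/35) ≈ -0.478091

triangle: 2!*3!*2!/8! = 24/40320
(j±m)!: 2!*3!*2!*2!*2!*3! = 576
prefactor² = (2J+1)*Δ*N² = 72/35
  k=0: +1/(0!*2!*3!*2!*0!*0!) = 1/24
  k=1: −1/(1!*1!*2!*1!*1!*1!) = -1/2
  k=2: +1/(2!*0!*1!*0!*2!*2!) = 1/8
Σ = -1/3  ⇒  CG² = 72/35*(-1/3)² = 8/35
CG = −√(8/35) = -0.478091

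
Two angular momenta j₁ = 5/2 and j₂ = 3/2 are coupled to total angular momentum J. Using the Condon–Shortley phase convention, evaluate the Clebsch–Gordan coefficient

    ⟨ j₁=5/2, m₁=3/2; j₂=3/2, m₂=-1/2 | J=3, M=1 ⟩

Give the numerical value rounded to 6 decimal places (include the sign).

+√(49/120) = +0.639010

j₁+j₂−J=1  J+j₁−j₂=4  J−j₁+j₂=2  j₁+j₂+J+1=8
(j₁±m₁, j₂±m₂, J±M) = (4,1,1,2,4,2)
P² = 96/5
sum k=0..1:
  [0] +1/6 = 1/6
  [1] −1/48 = -1/48
S = 7/48
C² = P²·S² = 49/120 ; C = +0.639010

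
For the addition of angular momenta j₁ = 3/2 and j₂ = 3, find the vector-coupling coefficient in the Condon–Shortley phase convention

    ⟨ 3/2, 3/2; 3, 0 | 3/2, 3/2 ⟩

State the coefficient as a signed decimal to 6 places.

j₁+j₂−J=3  J+j₁−j₂=0  J−j₁+j₂=3  j₁+j₂+J+1=7
(j₁±m₁, j₂±m₂, J±M) = (3,0,3,3,3,0)
P² = 1296/35
sum k=0..0:
  [0] +1/36 = 1/36
S = 1/36
C² = P²·S² = 1/35 ; C = +0.169031

+0.169031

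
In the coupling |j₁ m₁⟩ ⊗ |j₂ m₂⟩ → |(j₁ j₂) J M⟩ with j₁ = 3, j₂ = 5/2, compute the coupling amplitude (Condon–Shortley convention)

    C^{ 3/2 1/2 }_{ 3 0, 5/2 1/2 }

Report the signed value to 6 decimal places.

+√(4/35) = +0.338062

triangle: 4!*2!*1!/8! = 48/40320
(j±m)!: 3!*3!*3!*2!*2!*1! = 864
prefactor² = (2J+1)*Δ*N² = 144/35
  k=2: +1/(2!*2!*1!*1!*1!*0!) = 1/4
  k=3: −1/(3!*1!*0!*0!*2!*1!) = -1/12
Σ = 1/6  ⇒  CG² = 144/35*1/6² = 4/35
CG = +√(4/35) = +0.338062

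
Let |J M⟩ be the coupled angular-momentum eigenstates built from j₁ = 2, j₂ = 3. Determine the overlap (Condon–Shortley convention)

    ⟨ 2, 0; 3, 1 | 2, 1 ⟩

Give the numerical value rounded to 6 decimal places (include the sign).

triangle: 3!·1!·3!/8! = 36/40320
(j±m)!: 2!·2!·4!·2!·3!·1! = 1152
prefactor² = (2J+1)·Δ·N² = 36/7
  k=1: −1/(1!·2!·1!·3!·0!·0!) = -1/12
  k=2: +1/(2!·1!·0!·2!·1!·1!) = 1/4
Σ = 1/6  ⇒  CG² = 36/7·1/6² = 1/7
CG = +√(1/7) = +0.377964

+0.377964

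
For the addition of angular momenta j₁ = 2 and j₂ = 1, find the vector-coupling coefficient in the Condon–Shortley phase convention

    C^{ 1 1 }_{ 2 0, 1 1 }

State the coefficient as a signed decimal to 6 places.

j₁+j₂−J=2  J+j₁−j₂=2  J−j₁+j₂=0  j₁+j₂+J+1=5
(j₁±m₁, j₂±m₂, J±M) = (2,2,2,0,2,0)
P² = 8/5
sum k=2..2:
  [2] +1/4 = 1/4
S = 1/4
C² = P²·S² = 1/10 ; C = +0.316228

+√(1/10) = +0.316228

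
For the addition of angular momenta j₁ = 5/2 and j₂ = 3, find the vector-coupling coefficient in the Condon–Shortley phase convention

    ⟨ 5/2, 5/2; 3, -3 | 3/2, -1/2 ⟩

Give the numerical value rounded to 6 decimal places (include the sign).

√[4·4!1!2!/8! · 5!0!0!6!1!2!] = √(5760/7)
  +(−1)^0/∏(0,4,0,0,1,2)! = 1/48  (running 1/48)
⟨..|..⟩ = √(5760/7)·(1/48) = +0.597614

+0.597614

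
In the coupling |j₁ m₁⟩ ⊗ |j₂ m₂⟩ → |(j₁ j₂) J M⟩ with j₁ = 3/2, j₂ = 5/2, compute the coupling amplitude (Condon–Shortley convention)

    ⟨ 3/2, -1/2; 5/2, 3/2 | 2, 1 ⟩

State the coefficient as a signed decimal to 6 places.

+0.154303

√[5·2!1!3!/7! · 1!2!4!1!3!1!] = √(24/7)
  +(−1)^1/∏(1,1,1,3,0,0)! = -1/6  (running -1/6)
  +(−1)^2/∏(2,0,0,2,1,1)! = 1/4  (running 1/12)
⟨..|..⟩ = √(24/7)·(1/12) = +0.154303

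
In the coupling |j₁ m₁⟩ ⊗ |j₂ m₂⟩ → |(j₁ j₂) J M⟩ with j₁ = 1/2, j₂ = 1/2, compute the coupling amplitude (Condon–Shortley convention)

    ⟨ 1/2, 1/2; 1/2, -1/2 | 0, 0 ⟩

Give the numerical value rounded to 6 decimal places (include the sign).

√[1·1!0!0!/2! · 1!0!0!1!0!0!] = √(1/2)
  +(−1)^0/∏(0,1,0,0,0,0)! = 1  (running 1)
⟨..|..⟩ = √(1/2)·(1) = +0.707107

+√(1/2) ≈ +0.707107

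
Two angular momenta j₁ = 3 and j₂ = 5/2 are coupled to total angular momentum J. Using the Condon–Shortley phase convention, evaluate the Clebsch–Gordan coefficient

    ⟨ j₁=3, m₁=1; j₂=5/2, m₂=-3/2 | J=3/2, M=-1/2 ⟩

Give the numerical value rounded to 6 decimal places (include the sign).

-0.483046

√[4·4!2!1!/8! · 4!2!1!4!1!2!] = √(384/35)
  +(−1)^0/∏(0,4,2,1,0,0)! = 1/48  (running 1/48)
  +(−1)^1/∏(1,3,1,0,1,1)! = -1/6  (running -7/48)
⟨..|..⟩ = √(384/35)·(-7/48) = -0.483046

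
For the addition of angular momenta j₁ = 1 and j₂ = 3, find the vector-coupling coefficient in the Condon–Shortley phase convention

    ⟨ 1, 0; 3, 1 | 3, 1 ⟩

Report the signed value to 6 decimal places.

j₁+j₂−J=1  J+j₁−j₂=1  J−j₁+j₂=5  j₁+j₂+J+1=8
(j₁±m₁, j₂±m₂, J±M) = (1,1,4,2,4,2)
P² = 48
sum k=0..1:
  [0] +1/24 = 1/24
  [1] −1/12 = -1/12
S = -1/24
C² = P²·S² = 1/12 ; C = -0.288675

−√(1/12) ≈ -0.288675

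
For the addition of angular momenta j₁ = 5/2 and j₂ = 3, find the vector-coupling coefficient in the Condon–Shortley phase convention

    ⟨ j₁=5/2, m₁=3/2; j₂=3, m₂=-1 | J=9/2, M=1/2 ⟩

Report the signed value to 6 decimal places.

+√(35/99) = +0.594588

triangle: 1!×4!×5!/11! = 2880/39916800
(j±m)!: 4!×1!×2!×4!×5!×4! = 3317760
prefactor² = (2J+1)×Δ×N² = 184320/77
  k=0: +1/(0!×1!×1!×2!×3!×3!) = 1/72
  k=1: −1/(1!×0!×0!×1!×4!×4!) = -1/576
Σ = 7/576  ⇒  CG² = 184320/77×7/576² = 35/99
CG = +√(35/99) = +0.594588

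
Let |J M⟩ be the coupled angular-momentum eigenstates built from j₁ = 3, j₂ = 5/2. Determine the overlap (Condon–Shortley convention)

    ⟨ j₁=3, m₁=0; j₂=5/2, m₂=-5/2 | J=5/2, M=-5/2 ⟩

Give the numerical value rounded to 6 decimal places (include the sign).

+0.345033

triangle: 3!×3!×2!/9! = 72/362880
(j±m)!: 3!×3!×0!×5!×0!×5! = 518400
prefactor² = (2J+1)×Δ×N² = 4320/7
  k=0: +1/(0!×3!×3!×0!×0!×2!) = 1/72
Σ = 1/72  ⇒  CG² = 4320/7×1/72² = 5/42
CG = +√(5/42) = +0.345033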